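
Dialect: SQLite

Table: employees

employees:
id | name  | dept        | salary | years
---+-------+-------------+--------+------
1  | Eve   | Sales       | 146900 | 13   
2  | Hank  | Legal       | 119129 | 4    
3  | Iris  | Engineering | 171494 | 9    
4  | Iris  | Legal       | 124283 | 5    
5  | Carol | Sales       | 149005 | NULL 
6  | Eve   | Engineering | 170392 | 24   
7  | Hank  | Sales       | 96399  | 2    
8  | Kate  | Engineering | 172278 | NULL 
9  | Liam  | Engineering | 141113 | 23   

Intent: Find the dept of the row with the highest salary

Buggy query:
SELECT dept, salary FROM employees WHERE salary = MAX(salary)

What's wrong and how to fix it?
Bug: WHERE is evaluated per row; an aggregate over the whole table isn't defined there

Fix: Use a subquery: WHERE salary = (SELECT MAX(salary) FROM employees)

Corrected query:
SELECT dept, salary FROM employees WHERE salary = (SELECT MAX(salary) FROM employees)

Result:
dept        | salary
------------+-------
Engineering | 172278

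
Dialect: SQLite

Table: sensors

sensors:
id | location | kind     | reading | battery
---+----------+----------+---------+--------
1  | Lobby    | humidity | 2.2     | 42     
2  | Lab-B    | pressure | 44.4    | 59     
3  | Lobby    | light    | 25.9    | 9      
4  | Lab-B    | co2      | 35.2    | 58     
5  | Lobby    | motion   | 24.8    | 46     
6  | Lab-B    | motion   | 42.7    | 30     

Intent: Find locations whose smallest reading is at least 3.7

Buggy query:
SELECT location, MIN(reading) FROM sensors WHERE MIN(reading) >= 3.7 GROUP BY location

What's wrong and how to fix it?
Bug: MIN() in WHERE is a misuse of aggregate

Fix: Use HAVING for the per-group MIN condition

Corrected query:
SELECT location, MIN(reading) FROM sensors GROUP BY location HAVING MIN(reading) >= 3.7

Result:
location | MIN(reading)
---------+-------------
Lab-B    | 35.2        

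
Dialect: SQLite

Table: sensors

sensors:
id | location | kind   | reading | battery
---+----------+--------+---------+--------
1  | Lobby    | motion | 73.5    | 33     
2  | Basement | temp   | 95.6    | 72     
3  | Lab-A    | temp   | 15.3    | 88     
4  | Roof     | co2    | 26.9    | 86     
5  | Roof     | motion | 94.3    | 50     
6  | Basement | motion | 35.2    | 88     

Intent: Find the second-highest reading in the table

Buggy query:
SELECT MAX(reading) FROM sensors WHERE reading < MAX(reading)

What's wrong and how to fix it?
Bug: The inner MAX is an aggregate inside WHERE, which is not allowed

Fix: Compute the overall MAX in a subquery, then take MAX of rows below it

Corrected query:
SELECT MAX(reading) FROM sensors WHERE reading < (SELECT MAX(reading) FROM sensors)

Result:
MAX(reading)
------------
94.3        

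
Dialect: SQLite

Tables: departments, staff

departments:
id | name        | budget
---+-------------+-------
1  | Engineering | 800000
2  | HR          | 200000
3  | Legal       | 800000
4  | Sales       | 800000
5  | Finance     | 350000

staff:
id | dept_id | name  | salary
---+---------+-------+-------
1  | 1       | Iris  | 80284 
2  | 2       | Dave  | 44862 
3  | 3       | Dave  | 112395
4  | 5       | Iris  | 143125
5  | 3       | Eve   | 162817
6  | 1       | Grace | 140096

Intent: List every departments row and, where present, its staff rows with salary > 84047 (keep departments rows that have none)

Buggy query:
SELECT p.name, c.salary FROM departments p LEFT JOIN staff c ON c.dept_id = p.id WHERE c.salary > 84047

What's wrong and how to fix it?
Bug: A WHERE condition on the right-hand table after LEFT JOIN drops unmatched parents

Fix: Move the right-table condition into the ON clause so unmatched parents are kept

Corrected query:
SELECT p.name, c.salary FROM departments p LEFT JOIN staff c ON c.dept_id = p.id AND c.salary > 84047

Result:
name        | salary
------------+-------
Engineering | 140096
HR          | NULL  
Legal       | 112395
Legal       | 162817
Sales       | NULL  
Finance     | 143125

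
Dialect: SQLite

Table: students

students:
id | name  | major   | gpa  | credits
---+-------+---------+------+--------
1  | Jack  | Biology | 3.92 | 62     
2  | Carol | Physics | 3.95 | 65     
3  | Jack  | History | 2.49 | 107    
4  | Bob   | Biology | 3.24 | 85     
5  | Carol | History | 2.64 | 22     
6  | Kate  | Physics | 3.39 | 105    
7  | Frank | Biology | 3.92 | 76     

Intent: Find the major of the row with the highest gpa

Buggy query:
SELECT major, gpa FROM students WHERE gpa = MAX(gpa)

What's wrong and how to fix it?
Bug: WHERE is evaluated per row; an aggregate over the whole table isn't defined there

Fix: Use a subquery: WHERE gpa = (SELECT MAX(gpa) FROM students)

Corrected query:
SELECT major, gpa FROM students WHERE gpa = (SELECT MAX(gpa) FROM students)

Result:
major   | gpa 
--------+-----
Physics | 3.95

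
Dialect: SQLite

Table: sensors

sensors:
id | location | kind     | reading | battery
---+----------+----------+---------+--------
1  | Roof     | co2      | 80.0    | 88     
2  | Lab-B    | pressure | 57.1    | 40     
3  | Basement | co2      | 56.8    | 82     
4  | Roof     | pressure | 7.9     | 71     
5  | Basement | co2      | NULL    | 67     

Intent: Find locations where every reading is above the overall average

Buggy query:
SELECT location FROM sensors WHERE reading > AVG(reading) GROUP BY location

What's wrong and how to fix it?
Bug: AVG() is an aggregate; it can't sit directly in WHERE

Fix: Compute the overall average in a scalar subquery and compare each group's MIN against it in HAVING

Corrected query:
SELECT location FROM sensors GROUP BY location HAVING MIN(reading) > (SELECT AVG(reading) FROM sensors)

Result:
location
--------
Basement
Lab-B   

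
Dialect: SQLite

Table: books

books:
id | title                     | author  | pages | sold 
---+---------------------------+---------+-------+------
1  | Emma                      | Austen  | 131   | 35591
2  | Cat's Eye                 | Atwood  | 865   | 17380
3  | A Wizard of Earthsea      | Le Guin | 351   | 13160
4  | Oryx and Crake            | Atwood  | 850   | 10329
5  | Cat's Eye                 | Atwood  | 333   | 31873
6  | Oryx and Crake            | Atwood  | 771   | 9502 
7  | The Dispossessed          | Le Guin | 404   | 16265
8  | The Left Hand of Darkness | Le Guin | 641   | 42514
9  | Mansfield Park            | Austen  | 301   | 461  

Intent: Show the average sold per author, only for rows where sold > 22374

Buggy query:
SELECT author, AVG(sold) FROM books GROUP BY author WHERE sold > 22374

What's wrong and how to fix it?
Bug: Row-level WHERE must come before GROUP BY in the clause order

Fix: Move the WHERE clause before GROUP BY

Corrected query:
SELECT author, AVG(sold) FROM books WHERE sold > 22374 GROUP BY author

Result:
author  | AVG(sold)
--------+----------
Atwood  | 31873    
Austen  | 35591    
Le Guin | 42514    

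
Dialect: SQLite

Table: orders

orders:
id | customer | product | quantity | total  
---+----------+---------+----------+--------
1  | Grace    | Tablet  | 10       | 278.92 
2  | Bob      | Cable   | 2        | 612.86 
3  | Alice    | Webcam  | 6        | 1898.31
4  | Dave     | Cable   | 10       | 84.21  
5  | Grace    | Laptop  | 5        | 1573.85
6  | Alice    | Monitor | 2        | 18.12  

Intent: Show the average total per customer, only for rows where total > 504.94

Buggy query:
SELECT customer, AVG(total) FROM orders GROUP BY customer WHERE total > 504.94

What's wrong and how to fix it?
Bug: Row-level WHERE must come before GROUP BY in the clause order

Fix: Move the WHERE clause before GROUP BY

Corrected query:
SELECT customer, AVG(total) FROM orders WHERE total > 504.94 GROUP BY customer

Result:
customer | AVG(total)
---------+-----------
Alice    | 1898.31   
Bob      | 612.86    
Grace    | 1573.85   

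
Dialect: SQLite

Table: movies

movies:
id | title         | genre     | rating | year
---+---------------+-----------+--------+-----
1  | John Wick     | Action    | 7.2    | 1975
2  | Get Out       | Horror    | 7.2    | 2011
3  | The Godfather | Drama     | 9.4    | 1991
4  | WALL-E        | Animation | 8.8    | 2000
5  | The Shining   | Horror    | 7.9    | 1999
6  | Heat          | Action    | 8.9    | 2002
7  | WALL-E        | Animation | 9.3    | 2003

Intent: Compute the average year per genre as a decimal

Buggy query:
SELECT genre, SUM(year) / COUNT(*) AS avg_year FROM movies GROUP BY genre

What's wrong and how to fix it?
Bug: SUM(year) and COUNT(*) are both integers; the division truncates the fractional part

Fix: Multiply by 1.0 (or CAST to REAL) to force floating-point division

Corrected query:
SELECT genre, SUM(year) * 1.0 / COUNT(*) AS avg_year FROM movies GROUP BY genre

Result:
genre     | avg_year
----------+---------
Action    | 1988.5  
Animation | 2001.5  
Drama     | 1991    
Horror    | 2005    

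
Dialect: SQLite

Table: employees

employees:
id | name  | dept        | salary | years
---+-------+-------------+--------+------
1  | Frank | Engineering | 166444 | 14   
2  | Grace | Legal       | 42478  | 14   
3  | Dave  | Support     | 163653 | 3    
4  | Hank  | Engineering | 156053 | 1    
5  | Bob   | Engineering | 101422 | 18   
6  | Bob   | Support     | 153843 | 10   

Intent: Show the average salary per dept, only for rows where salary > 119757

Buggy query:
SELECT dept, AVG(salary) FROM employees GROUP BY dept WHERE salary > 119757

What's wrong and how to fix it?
Bug: Row-level WHERE must come before GROUP BY in the clause order

Fix: Move the WHERE clause before GROUP BY

Corrected query:
SELECT dept, AVG(salary) FROM employees WHERE salary > 119757 GROUP BY dept

Result:
dept        | AVG(salary)
------------+------------
Engineering | 161248.5   
Support     | 158748     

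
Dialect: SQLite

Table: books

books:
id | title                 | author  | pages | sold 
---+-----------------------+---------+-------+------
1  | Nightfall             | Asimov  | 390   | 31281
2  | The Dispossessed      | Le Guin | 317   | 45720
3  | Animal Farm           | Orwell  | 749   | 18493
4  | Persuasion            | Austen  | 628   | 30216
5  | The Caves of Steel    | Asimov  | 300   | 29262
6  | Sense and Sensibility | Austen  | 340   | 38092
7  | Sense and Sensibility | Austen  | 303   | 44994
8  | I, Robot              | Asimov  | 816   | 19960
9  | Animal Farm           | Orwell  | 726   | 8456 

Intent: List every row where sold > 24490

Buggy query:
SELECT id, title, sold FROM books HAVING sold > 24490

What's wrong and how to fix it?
Bug: This is a non-aggregate query (no GROUP BY, no aggregates), so in SQLite the HAVING clause is invalid here; a row-level condition belongs in WHERE

Fix: Use WHERE for row-level filtering

Corrected query:
SELECT id, title, sold FROM books WHERE sold > 24490

Result:
id | title                 | sold 
---+-----------------------+------
1  | Nightfall             | 31281
2  | The Dispossessed      | 45720
4  | Persuasion            | 30216
5  | The Caves of Steel    | 29262
6  | Sense and Sensibility | 38092
7  | Sense and Sensibility | 44994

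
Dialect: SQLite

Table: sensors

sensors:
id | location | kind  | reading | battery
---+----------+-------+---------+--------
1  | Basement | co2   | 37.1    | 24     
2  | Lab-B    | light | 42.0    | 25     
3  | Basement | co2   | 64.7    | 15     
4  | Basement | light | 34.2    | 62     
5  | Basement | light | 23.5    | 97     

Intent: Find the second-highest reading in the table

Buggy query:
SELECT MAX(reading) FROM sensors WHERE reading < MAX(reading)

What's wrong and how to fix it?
Bug: The inner MAX is an aggregate inside WHERE, which is not allowed

Fix: Compute the overall MAX in a subquery, then take MAX of rows below it

Corrected query:
SELECT MAX(reading) FROM sensors WHERE reading < (SELECT MAX(reading) FROM sensors)

Result:
MAX(reading)
------------
42          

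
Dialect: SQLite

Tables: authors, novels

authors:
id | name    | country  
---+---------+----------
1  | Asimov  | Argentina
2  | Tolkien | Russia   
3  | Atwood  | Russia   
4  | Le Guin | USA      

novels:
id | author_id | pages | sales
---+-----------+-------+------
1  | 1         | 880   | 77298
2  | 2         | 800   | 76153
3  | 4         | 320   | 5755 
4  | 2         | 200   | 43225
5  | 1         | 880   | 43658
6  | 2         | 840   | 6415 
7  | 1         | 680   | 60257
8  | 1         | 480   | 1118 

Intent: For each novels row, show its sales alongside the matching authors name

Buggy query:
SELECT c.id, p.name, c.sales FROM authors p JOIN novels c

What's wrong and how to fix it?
Bug: Missing join condition: each novels row is matched to all authors rows instead of just its own

Fix: Add ON c.author_id = p.id to the JOIN

Corrected query:
SELECT c.id, p.name, c.sales FROM authors p JOIN novels c ON c.author_id = p.id

Result:
id | name    | sales
---+---------+------
1  | Asimov  | 77298
2  | Tolkien | 76153
3  | Le Guin | 5755 
4  | Tolkien | 43225
5  | Asimov  | 43658
6  | Tolkien | 6415 
7  | Asimov  | 60257
8  | Asimov  | 1118 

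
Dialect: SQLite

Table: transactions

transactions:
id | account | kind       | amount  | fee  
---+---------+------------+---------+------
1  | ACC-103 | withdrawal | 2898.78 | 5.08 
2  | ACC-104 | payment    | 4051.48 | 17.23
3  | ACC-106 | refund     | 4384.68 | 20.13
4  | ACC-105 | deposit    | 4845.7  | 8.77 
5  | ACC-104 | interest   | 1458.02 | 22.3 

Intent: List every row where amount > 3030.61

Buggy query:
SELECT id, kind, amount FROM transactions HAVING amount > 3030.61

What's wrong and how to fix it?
Bug: This is a non-aggregate query (no GROUP BY, no aggregates), so in SQLite the HAVING clause is invalid here; a row-level condition belongs in WHERE

Fix: Use WHERE for row-level filtering

Corrected query:
SELECT id, kind, amount FROM transactions WHERE amount > 3030.61

Result:
id | kind    | amount 
---+---------+--------
2  | payment | 4051.48
3  | refund  | 4384.68
4  | deposit | 4845.7 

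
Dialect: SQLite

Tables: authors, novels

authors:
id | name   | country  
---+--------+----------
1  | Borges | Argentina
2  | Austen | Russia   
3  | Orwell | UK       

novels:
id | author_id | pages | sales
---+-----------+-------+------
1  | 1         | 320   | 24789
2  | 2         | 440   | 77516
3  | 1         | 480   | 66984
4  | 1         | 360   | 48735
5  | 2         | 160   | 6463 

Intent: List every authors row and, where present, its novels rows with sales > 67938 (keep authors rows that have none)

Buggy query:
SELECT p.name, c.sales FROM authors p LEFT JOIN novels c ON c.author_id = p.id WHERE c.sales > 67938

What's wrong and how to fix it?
Bug: A WHERE condition on the right-hand table after LEFT JOIN drops unmatched parents

Fix: Put 'c.sales > 67938' in the JOIN's ON clause instead of WHERE

Corrected query:
SELECT p.name, c.sales FROM authors p LEFT JOIN novels c ON c.author_id = p.id AND c.sales > 67938

Result:
name   | sales
-------+------
Borges | NULL 
Austen | 77516
Orwell | NULL 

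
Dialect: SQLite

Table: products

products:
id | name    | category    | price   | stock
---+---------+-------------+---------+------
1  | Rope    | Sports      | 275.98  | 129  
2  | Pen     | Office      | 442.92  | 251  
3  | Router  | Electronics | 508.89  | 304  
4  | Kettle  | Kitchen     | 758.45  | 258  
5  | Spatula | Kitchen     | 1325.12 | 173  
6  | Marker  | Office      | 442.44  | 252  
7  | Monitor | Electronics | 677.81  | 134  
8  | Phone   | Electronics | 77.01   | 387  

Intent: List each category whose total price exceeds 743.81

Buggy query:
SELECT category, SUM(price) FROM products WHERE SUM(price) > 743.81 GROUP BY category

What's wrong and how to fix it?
Bug: Aggregate functions cannot appear in a WHERE clause

Fix: Move the aggregate condition to a HAVING clause

Corrected query:
SELECT category, SUM(price) FROM products GROUP BY category HAVING SUM(price) > 743.81

Result:
category    | SUM(price)
------------+-----------
Electronics | 1263.71   
Kitchen     | 2083.57   
Office      | 885.36    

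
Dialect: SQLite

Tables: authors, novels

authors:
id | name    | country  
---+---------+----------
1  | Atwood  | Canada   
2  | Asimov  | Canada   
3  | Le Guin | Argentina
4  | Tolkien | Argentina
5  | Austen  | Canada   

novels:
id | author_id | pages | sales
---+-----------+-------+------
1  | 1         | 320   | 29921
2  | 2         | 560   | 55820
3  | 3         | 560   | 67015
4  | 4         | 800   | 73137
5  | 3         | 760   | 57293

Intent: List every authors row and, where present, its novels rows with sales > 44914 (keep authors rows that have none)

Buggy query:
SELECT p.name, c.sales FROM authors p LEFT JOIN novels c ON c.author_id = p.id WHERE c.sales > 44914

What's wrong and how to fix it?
Bug: Filtering c.sales in WHERE discards the NULL rows produced by LEFT JOIN, turning it into an inner join

Fix: Put 'c.sales > 44914' in the JOIN's ON clause instead of WHERE

Corrected query:
SELECT p.name, c.sales FROM authors p LEFT JOIN novels c ON c.author_id = p.id AND c.sales > 44914

Result:
name    | sales
--------+------
Atwood  | NULL 
Asimov  | 55820
Le Guin | 57293
Le Guin | 67015
Tolkien | 73137
Austen  | NULL 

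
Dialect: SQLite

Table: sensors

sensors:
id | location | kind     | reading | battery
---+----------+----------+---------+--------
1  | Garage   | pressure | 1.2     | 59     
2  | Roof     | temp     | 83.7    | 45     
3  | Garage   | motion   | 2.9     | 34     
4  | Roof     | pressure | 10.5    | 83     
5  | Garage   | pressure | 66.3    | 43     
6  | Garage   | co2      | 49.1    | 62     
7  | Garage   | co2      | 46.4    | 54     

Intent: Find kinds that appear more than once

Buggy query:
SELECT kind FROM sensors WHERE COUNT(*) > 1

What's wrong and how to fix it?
Bug: COUNT(*) is an aggregate and cannot be used in WHERE

Fix: GROUP BY kind, then filter groups with HAVING COUNT(*) > 1

Corrected query:
SELECT kind FROM sensors GROUP BY kind HAVING COUNT(*) > 1

Result:
kind    
--------
co2     
pressure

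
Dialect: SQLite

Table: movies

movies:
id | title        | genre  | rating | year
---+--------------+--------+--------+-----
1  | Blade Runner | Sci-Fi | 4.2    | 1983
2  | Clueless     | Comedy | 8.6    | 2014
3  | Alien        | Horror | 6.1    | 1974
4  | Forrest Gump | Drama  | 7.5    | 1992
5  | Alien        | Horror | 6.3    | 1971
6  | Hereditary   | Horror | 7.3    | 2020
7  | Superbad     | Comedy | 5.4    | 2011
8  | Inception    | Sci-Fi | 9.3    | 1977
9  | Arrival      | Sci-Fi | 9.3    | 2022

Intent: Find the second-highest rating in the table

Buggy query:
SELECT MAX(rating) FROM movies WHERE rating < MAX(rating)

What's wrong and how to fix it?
Bug: MAX(rating) on the right of the comparison is an aggregate-in-WHERE error

Fix: Put the inner MAX in a scalar subquery

Corrected query:
SELECT MAX(rating) FROM movies WHERE rating < (SELECT MAX(rating) FROM movies)

Result:
MAX(rating)
-----------
8.6        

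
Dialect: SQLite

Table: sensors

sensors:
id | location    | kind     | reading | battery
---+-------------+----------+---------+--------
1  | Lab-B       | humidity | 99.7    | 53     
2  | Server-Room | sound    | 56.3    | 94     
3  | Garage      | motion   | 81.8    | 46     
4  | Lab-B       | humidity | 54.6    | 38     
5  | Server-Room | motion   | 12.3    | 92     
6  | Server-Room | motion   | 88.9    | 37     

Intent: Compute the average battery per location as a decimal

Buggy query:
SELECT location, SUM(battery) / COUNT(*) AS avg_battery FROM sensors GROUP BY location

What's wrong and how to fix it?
Bug: SUM(battery) and COUNT(*) are both integers; the division truncates the fractional part

Fix: Multiply by 1.0 (or CAST to REAL) to force floating-point division

Corrected query:
SELECT location, SUM(battery) * 1.0 / COUNT(*) AS avg_battery FROM sensors GROUP BY location

Result:
location    | avg_battery
------------+------------
Garage      | 46         
Lab-B       | 45.5       
Server-Room | 74.333333  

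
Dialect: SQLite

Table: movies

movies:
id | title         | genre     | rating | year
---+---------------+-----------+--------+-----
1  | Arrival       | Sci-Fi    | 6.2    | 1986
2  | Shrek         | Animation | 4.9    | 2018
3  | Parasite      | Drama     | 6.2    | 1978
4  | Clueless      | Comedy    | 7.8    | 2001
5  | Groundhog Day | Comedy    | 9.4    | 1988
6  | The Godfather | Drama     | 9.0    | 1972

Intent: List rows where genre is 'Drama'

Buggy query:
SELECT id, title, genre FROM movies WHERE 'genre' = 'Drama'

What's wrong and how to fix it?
Bug: 'genre' in single quotes is a string literal, not the column; the comparison is literal-vs-literal and never true

Fix: Remove the quotes around the column name (or use double quotes for an identifier)

Corrected query:
SELECT id, title, genre FROM movies WHERE genre = 'Drama'

Result:
id | title         | genre
---+---------------+------
3  | Parasite      | Drama
6  | The Godfather | Drama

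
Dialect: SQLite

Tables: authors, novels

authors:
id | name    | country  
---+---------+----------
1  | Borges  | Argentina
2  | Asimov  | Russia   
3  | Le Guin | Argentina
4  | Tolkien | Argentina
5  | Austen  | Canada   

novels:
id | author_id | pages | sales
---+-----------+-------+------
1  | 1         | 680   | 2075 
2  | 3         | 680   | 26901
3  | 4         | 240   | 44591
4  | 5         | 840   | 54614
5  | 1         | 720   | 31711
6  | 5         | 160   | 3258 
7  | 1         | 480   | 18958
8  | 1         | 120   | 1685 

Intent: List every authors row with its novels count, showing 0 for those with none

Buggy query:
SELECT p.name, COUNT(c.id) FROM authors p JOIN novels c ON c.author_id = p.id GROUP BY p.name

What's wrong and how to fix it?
Bug: INNER JOIN drops authors rows that have no matching novels rows

Fix: Use LEFT JOIN so parents without children still appear (COUNT(c.id) gives 0)

Corrected query:
SELECT p.name, COUNT(c.id) FROM authors p LEFT JOIN novels c ON c.author_id = p.id GROUP BY p.name

Result:
name    | COUNT(c.id)
--------+------------
Asimov  | 0          
Austen  | 2          
Borges  | 4          
Le Guin | 1          
Tolkien | 1          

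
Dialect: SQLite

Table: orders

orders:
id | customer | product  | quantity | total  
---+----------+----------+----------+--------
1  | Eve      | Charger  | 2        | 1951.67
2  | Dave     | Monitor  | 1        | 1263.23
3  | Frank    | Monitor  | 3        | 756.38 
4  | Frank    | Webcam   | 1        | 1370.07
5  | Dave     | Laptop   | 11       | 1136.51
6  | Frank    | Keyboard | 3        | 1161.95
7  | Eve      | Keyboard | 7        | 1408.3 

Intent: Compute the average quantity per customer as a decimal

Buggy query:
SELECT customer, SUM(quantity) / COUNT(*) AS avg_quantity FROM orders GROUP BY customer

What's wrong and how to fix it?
Bug: Both operands are integers, so '/' performs integer division and truncates

Fix: Multiply by 1.0 (or CAST to REAL) to force floating-point division

Corrected query:
SELECT customer, SUM(quantity) * 1.0 / COUNT(*) AS avg_quantity FROM orders GROUP BY customer

Result:
customer | avg_quantity
---------+-------------
Dave     | 6           
Eve      | 4.5         
Frank    | 2.333333    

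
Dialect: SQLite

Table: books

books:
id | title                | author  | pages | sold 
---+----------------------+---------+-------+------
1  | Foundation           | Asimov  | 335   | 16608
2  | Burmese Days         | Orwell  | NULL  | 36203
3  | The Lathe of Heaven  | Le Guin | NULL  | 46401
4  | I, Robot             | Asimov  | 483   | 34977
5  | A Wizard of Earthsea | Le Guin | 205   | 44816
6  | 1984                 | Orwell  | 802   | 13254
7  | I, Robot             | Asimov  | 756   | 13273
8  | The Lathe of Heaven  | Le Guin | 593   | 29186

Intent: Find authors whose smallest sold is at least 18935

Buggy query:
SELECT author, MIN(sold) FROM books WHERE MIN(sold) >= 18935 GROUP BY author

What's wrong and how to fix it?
Bug: MIN() in WHERE is a misuse of aggregate

Fix: Use HAVING for the per-group MIN condition

Corrected query:
SELECT author, MIN(sold) FROM books GROUP BY author HAVING MIN(sold) >= 18935

Result:
author  | MIN(sold)
--------+----------
Le Guin | 29186    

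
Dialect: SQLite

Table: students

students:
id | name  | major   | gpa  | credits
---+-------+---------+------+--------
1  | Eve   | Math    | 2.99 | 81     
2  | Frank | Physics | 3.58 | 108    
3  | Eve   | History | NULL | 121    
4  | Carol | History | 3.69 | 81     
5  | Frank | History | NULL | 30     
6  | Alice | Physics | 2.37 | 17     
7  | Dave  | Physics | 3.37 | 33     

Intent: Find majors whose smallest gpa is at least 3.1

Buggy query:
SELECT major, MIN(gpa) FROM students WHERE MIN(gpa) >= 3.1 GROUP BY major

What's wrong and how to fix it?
Bug: Aggregates like MIN are computed per group after WHERE runs

Fix: Replace WHERE with HAVING after the GROUP BY

Corrected query:
SELECT major, MIN(gpa) FROM students GROUP BY major HAVING MIN(gpa) >= 3.1

Result:
major   | MIN(gpa)
--------+---------
History | 3.69    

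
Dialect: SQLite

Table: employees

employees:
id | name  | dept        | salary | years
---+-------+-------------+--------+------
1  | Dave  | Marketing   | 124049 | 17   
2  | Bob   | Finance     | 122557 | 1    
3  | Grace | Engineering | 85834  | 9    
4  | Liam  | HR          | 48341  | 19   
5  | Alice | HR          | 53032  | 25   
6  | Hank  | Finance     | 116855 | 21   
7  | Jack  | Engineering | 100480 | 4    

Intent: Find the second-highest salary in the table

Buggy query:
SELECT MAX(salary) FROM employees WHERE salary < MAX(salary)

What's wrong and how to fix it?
Bug: The inner MAX is an aggregate inside WHERE, which is not allowed

Fix: Put the inner MAX in a scalar subquery

Corrected query:
SELECT MAX(salary) FROM employees WHERE salary < (SELECT MAX(salary) FROM employees)

Result:
MAX(salary)
-----------
122557     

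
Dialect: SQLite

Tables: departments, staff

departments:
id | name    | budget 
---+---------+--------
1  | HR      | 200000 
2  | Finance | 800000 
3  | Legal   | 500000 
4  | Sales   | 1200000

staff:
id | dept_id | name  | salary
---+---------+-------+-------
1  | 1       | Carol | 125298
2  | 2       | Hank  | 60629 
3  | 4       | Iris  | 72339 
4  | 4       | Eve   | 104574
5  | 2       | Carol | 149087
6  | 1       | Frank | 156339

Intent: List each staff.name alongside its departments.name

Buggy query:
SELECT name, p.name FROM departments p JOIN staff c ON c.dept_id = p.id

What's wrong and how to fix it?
Bug: 'name' exists in both joined tables, so the database can't tell which one is meant

Fix: Prefix ambiguous columns with the table alias

Corrected query:
SELECT c.name, p.name FROM departments p JOIN staff c ON c.dept_id = p.id

Result:
name  | name   
------+--------
Carol | HR     
Hank  | Finance
Iris  | Sales  
Eve   | Sales  
Carol | Finance
Frank | HR     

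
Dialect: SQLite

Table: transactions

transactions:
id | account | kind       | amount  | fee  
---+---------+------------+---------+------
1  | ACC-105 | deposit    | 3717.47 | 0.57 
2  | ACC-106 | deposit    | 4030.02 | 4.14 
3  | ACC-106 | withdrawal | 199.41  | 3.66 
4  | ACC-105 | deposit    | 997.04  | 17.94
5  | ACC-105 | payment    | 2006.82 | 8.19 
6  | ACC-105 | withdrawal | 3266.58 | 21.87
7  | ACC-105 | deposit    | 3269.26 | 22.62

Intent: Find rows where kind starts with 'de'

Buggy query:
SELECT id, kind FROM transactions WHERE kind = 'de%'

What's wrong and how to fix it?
Bug: '=' compares the literal string including the % character; pattern matching needs LIKE

Fix: Use LIKE for wildcard pattern matching

Corrected query:
SELECT id, kind FROM transactions WHERE kind LIKE 'de%'

Result:
id | kind   
---+--------
1  | deposit
2  | deposit
4  | deposit
7  | deposit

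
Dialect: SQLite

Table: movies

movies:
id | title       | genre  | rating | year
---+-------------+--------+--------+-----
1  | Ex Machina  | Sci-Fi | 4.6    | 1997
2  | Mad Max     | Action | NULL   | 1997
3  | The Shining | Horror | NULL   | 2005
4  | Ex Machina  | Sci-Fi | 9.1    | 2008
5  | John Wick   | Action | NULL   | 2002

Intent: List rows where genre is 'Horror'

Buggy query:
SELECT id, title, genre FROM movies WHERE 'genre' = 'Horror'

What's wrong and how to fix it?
Bug: 'genre' in single quotes is a string literal, not the column; the comparison is literal-vs-literal and never true

Fix: Reference the column as genre without single quotes

Corrected query:
SELECT id, title, genre FROM movies WHERE genre = 'Horror'

Result:
id | title       | genre 
---+-------------+-------
3  | The Shining | Horror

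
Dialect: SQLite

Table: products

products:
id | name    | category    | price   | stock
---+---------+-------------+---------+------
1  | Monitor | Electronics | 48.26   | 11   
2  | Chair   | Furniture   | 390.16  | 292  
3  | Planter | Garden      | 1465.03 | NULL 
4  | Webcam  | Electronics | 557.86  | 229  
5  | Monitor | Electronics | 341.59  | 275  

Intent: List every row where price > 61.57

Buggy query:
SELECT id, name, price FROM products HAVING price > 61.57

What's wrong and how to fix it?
Bug: HAVING filters the output of aggregation, but this query has no GROUP BY and no aggregate functions, so SQLite rejects it (HAVING clause on a non-aggregate query); the condition here is per row

Fix: Use WHERE for row-level filtering

Corrected query:
SELECT id, name, price FROM products WHERE price > 61.57

Result:
id | name    | price  
---+---------+--------
2  | Chair   | 390.16 
3  | Planter | 1465.03
4  | Webcam  | 557.86 
5  | Monitor | 341.59 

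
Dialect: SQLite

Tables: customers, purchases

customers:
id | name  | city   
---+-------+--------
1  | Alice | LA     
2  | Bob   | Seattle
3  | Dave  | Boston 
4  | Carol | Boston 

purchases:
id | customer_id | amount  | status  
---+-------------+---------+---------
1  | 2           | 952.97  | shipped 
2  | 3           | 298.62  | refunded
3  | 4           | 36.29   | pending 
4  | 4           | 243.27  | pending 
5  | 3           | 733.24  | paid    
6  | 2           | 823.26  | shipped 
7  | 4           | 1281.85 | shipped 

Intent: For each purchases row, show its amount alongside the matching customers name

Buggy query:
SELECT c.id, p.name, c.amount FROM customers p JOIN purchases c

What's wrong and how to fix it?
Bug: Missing join condition: each purchases row is matched to all customers rows instead of just its own

Fix: Add ON c.customer_id = p.id to the JOIN

Corrected query:
SELECT c.id, p.name, c.amount FROM customers p JOIN purchases c ON c.customer_id = p.id

Result:
id | name  | amount 
---+-------+--------
1  | Bob   | 952.97 
2  | Dave  | 298.62 
3  | Carol | 36.29  
4  | Carol | 243.27 
5  | Dave  | 733.24 
6  | Bob   | 823.26 
7  | Carol | 1281.85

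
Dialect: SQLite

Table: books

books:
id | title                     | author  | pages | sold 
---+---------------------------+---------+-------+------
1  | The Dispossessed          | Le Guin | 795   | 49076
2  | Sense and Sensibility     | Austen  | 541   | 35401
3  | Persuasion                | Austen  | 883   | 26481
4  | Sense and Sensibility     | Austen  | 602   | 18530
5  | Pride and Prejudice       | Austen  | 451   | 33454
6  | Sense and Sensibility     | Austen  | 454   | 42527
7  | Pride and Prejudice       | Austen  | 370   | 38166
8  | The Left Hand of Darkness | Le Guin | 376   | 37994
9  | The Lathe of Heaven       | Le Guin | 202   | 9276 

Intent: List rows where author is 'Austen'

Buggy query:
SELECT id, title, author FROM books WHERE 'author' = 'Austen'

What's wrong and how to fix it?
Bug: Single quotes denote string literals in SQL; the column name is being compared as a constant string

Fix: Reference the column as author without single quotes

Corrected query:
SELECT id, title, author FROM books WHERE author = 'Austen'

Result:
id | title                 | author
---+-----------------------+-------
2  | Sense and Sensibility | Austen
3  | Persuasion            | Austen
4  | Sense and Sensibility | Austen
5  | Pride and Prejudice   | Austen
6  | Sense and Sensibility | Austen
7  | Pride and Prejudice   | Austen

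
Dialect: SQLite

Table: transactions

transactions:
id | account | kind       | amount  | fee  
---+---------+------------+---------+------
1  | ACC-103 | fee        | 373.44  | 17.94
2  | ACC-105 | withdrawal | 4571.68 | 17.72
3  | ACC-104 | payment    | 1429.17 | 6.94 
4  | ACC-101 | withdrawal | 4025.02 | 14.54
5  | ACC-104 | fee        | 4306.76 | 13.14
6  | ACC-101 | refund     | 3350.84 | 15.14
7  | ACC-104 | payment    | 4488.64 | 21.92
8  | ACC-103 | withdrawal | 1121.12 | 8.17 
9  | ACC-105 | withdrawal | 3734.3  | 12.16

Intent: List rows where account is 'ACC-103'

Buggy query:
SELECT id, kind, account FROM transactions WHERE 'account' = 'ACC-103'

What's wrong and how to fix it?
Bug: 'account' in single quotes is a string literal, not the column; the comparison is literal-vs-literal and never true

Fix: Remove the quotes around the column name (or use double quotes for an identifier)

Corrected query:
SELECT id, kind, account FROM transactions WHERE account = 'ACC-103'

Result:
id | kind       | account
---+------------+--------
1  | fee        | ACC-103
8  | withdrawal | ACC-103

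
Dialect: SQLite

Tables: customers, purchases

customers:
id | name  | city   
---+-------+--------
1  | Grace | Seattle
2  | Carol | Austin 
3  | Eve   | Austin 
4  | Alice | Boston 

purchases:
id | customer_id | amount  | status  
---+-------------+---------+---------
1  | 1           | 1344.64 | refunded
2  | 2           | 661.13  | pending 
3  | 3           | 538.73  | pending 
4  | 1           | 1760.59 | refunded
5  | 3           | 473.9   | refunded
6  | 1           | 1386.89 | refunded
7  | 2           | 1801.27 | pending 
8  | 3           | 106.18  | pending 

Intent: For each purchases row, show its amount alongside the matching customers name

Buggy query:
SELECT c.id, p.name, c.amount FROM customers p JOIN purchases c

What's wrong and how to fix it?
Bug: Missing join condition: each purchases row is matched to all customers rows instead of just its own

Fix: Specify the join condition linking the foreign key to the parent id

Corrected query:
SELECT c.id, p.name, c.amount FROM customers p JOIN purchases c ON c.customer_id = p.id

Result:
id | name  | amount 
---+-------+--------
1  | Grace | 1344.64
2  | Carol | 661.13 
3  | Eve   | 538.73 
4  | Grace | 1760.59
5  | Eve   | 473.9  
6  | Grace | 1386.89
7  | Carol | 1801.27
8  | Eve   | 106.18 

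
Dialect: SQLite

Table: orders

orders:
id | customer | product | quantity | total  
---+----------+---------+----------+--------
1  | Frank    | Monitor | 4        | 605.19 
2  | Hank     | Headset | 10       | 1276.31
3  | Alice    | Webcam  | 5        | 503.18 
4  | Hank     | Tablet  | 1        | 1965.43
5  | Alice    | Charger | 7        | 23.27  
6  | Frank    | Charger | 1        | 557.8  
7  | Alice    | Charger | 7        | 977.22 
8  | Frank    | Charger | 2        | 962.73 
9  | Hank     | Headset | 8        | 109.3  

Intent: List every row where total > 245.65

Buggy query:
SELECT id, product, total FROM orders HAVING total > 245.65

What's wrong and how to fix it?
Bug: This is a non-aggregate query (no GROUP BY, no aggregates), so in SQLite the HAVING clause is invalid here; a row-level condition belongs in WHERE

Fix: Use WHERE for row-level filtering

Corrected query:
SELECT id, product, total FROM orders WHERE total > 245.65

Result:
id | product | total  
---+---------+--------
1  | Monitor | 605.19 
2  | Headset | 1276.31
3  | Webcam  | 503.18 
4  | Tablet  | 1965.43
6  | Charger | 557.8  
7  | Charger | 977.22 
8  | Charger | 962.73 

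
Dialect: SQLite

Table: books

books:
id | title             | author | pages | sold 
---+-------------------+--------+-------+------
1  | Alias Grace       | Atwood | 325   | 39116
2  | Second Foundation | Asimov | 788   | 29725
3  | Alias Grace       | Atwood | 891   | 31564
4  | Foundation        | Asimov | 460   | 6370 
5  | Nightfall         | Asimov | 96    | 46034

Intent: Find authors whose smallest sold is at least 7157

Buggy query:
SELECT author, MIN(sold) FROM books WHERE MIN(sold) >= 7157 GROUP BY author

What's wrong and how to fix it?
Bug: Aggregates like MIN are computed per group after WHERE runs

Fix: Use HAVING for the per-group MIN condition

Corrected query:
SELECT author, MIN(sold) FROM books GROUP BY author HAVING MIN(sold) >= 7157

Result:
author | MIN(sold)
-------+----------
Atwood | 31564    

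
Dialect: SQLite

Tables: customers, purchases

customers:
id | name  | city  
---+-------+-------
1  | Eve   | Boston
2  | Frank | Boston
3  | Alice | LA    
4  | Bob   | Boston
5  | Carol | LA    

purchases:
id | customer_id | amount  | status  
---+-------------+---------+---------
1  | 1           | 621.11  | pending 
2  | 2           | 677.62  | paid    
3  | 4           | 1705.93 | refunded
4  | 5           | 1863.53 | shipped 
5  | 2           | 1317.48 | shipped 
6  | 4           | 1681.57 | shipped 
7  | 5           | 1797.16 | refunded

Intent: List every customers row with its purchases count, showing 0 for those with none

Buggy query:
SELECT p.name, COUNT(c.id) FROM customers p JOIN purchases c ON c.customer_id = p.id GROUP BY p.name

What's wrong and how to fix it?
Bug: An inner join excludes parents with zero children

Fix: Use LEFT JOIN so parents without children still appear (COUNT(c.id) gives 0)

Corrected query:
SELECT p.name, COUNT(c.id) FROM customers p LEFT JOIN purchases c ON c.customer_id = p.id GROUP BY p.name

Result:
name  | COUNT(c.id)
------+------------
Alice | 0          
Bob   | 2          
Carol | 2          
Eve   | 1          
Frank | 2          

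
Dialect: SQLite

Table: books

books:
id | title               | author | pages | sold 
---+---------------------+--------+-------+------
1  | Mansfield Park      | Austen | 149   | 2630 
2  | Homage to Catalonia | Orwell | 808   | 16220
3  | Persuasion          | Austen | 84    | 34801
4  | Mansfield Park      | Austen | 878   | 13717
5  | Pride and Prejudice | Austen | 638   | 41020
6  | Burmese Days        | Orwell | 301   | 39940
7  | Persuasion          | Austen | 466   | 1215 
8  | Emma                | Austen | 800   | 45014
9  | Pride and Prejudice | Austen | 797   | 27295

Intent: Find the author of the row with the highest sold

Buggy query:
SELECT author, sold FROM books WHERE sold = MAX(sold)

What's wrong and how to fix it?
Bug: MAX(sold) is an aggregate and cannot be used directly in WHERE

Fix: Wrap MAX in a scalar subquery so WHERE compares against a single value

Corrected query:
SELECT author, sold FROM books WHERE sold = (SELECT MAX(sold) FROM books)

Result:
author | sold 
-------+------
Austen | 45014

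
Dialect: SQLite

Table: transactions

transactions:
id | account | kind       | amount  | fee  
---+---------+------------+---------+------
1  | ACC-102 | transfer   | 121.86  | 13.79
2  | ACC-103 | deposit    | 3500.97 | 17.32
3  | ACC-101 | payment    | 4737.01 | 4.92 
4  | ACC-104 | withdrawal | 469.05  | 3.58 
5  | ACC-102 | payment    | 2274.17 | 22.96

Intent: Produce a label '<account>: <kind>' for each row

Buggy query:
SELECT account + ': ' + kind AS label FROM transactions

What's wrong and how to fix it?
Bug: SQLite uses || for string concatenation; + coerces text to numbers (yielding 0)

Fix: Use the || operator for string concatenation

Corrected query:
SELECT account || ': ' || kind AS label FROM transactions

Result:
label              
-------------------
ACC-102: transfer  
ACC-103: deposit   
ACC-101: payment   
ACC-104: withdrawal
ACC-102: payment   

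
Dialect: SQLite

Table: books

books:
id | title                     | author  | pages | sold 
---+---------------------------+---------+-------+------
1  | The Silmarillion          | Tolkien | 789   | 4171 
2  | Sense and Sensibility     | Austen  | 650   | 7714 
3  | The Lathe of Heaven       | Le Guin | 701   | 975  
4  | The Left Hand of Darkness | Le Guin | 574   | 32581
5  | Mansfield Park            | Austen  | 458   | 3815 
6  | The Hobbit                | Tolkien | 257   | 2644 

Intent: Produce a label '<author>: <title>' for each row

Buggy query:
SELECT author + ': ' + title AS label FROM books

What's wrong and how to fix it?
Bug: '+' is numeric addition; on text columns SQLite converts them to 0 instead of concatenating

Fix: Use the || operator for string concatenation

Corrected query:
SELECT author || ': ' || title AS label FROM books

Result:
label                             
----------------------------------
Tolkien: The Silmarillion         
Austen: Sense and Sensibility     
Le Guin: The Lathe of Heaven      
Le Guin: The Left Hand of Darkness
Austen: Mansfield Park            
Tolkien: The Hobbit               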